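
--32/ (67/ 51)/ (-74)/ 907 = -0.00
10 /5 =2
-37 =-37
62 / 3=20.67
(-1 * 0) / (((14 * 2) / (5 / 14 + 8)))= 0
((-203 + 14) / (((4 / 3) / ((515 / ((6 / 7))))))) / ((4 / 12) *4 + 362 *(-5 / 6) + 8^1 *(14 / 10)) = 10220175 / 34696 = 294.56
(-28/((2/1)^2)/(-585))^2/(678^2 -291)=49/157215769425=0.00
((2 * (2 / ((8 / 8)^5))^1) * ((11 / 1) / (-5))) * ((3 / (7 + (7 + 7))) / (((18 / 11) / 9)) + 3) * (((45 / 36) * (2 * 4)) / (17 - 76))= 2332 / 413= 5.65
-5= -5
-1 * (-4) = 4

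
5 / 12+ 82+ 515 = 7169 / 12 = 597.42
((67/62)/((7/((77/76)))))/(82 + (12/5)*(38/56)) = 25795/13792024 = 0.00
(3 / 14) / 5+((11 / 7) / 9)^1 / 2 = 41 / 315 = 0.13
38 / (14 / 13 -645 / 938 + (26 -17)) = 463372 / 114493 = 4.05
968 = 968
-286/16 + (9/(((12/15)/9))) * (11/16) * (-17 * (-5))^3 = 2735925731/64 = 42748839.55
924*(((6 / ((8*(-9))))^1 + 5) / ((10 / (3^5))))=1103949 / 10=110394.90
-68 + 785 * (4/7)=2664/7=380.57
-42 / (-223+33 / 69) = 161 / 853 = 0.19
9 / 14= 0.64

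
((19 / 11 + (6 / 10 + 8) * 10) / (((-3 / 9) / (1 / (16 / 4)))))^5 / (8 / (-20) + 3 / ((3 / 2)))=-1016746871232796875 / 1319329792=-770654068.00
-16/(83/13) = -208/83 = -2.51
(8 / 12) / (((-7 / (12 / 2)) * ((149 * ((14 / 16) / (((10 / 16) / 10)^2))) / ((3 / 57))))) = -1 / 1109752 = -0.00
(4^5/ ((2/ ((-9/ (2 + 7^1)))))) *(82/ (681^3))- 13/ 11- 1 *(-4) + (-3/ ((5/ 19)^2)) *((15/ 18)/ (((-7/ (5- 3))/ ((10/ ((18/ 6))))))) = 37.20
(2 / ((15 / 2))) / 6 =2 / 45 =0.04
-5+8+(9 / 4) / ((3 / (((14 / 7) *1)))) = 4.50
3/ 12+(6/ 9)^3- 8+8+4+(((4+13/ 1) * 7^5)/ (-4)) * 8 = -61714813/ 108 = -571433.45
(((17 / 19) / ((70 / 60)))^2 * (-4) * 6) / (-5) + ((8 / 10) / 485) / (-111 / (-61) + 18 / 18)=5208489109 / 1844520475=2.82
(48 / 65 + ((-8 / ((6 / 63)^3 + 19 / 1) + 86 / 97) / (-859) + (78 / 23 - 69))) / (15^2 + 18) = -1421956839414391 / 5326520395810185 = -0.27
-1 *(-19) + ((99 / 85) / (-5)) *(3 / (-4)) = 32597 / 1700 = 19.17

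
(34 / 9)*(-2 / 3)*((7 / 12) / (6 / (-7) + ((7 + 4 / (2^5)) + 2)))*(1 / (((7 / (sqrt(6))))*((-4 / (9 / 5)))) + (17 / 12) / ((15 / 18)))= -56644 / 187515 + 238*sqrt(6) / 20835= -0.27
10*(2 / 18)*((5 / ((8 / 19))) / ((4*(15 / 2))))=95 / 216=0.44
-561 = -561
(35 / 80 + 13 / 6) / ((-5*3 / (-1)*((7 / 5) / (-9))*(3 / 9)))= -375 / 112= -3.35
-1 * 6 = -6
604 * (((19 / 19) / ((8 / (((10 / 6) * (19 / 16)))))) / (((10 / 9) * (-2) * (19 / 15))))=-6795 / 128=-53.09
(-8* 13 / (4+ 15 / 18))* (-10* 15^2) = 48413.79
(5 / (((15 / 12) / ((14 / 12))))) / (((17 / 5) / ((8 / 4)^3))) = 10.98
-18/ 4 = -9/ 2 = -4.50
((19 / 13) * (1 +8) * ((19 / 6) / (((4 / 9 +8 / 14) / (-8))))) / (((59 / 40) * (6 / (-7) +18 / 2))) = -41895 / 1534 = -27.31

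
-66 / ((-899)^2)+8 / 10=3232474 / 4041005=0.80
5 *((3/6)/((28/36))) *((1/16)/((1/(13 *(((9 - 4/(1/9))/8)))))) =-15795/1792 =-8.81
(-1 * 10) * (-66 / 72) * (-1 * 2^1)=-55 / 3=-18.33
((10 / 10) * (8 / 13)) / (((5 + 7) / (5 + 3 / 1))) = 16 / 39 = 0.41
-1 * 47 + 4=-43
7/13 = 0.54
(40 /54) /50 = 2 /135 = 0.01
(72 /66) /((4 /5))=15 /11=1.36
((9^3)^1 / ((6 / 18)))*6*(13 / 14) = 12184.71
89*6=534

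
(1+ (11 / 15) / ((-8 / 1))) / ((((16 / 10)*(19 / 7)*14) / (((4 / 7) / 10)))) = 109 / 127680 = 0.00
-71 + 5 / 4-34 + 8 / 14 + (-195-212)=-14285 / 28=-510.18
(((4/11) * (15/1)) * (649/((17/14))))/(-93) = -16520/527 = -31.35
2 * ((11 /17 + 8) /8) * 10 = 735 /34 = 21.62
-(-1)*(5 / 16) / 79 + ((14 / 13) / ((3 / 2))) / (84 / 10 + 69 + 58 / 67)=16969025 / 1292491824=0.01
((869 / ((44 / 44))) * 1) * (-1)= -869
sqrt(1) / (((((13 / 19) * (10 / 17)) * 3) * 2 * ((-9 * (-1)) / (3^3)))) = 323 / 260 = 1.24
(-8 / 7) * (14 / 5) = -16 / 5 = -3.20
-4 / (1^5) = -4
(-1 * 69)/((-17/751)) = 51819/17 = 3048.18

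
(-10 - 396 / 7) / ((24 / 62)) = -171.98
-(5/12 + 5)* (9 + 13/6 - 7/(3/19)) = 12935/72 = 179.65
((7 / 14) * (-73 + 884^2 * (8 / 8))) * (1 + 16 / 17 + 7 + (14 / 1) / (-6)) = 2581628.15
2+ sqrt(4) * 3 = 8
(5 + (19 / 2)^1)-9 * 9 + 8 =-117 / 2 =-58.50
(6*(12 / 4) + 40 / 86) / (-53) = -794 / 2279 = -0.35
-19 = -19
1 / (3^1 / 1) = 1 / 3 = 0.33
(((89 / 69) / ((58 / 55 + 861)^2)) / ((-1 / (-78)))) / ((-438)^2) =3499925 / 4959534693683214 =0.00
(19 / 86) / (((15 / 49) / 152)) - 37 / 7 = 471427 / 4515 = 104.41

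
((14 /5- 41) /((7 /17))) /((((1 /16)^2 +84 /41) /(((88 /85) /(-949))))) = 176416768 /3578085875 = 0.05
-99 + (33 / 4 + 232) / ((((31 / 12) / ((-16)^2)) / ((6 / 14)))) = 70731 / 7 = 10104.43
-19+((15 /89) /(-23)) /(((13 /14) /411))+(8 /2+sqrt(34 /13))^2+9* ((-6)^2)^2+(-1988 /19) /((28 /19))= 8* sqrt(442) /13+308404778 /26611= 11602.31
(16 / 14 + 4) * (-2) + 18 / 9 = -58 / 7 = -8.29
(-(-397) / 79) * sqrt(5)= 397 * sqrt(5) / 79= 11.24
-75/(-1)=75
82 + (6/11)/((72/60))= 907/11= 82.45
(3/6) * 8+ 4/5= 24/5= 4.80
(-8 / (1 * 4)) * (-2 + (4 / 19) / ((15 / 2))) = 1124 / 285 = 3.94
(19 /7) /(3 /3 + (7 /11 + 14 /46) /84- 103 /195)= 1874730 /333599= 5.62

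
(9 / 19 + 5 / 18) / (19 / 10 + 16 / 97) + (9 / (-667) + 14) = 3278441992 / 228456171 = 14.35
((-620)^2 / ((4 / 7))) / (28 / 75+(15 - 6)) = 50452500 / 703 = 71767.43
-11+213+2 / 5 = 1012 / 5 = 202.40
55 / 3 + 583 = 1804 / 3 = 601.33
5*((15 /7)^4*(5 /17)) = 1265625 /40817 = 31.01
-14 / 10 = -7 / 5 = -1.40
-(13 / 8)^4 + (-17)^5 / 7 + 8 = -5815704823 / 28672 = -202835.69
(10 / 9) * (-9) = -10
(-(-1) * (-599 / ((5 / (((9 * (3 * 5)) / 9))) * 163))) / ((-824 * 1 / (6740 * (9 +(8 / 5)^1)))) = 955.87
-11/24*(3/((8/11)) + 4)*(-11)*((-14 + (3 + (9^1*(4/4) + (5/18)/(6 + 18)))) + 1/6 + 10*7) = 231647845/82944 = 2792.82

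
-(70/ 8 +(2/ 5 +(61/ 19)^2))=-19.46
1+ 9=10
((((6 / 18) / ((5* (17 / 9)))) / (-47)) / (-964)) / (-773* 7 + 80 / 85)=-1 / 6945036780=-0.00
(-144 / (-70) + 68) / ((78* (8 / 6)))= 613 / 910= 0.67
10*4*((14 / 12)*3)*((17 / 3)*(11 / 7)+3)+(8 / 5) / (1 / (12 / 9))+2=8354 / 5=1670.80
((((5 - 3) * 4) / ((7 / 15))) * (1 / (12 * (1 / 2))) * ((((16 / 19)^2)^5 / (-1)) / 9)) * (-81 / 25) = 39582418599936 / 214587319023035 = 0.18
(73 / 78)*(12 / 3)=146 / 39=3.74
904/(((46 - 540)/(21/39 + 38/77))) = -466916/247247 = -1.89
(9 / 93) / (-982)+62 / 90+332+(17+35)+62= 611914507 / 1369890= 446.69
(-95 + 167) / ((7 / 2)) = 144 / 7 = 20.57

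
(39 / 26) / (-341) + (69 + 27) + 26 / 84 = 689641 / 7161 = 96.31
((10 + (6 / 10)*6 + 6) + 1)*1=103 / 5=20.60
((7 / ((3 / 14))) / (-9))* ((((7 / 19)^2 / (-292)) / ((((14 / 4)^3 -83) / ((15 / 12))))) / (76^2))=-0.00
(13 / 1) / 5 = 13 / 5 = 2.60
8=8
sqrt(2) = 1.41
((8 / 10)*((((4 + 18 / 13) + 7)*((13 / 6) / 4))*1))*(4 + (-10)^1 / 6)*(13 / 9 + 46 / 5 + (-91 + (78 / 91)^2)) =-2018986 / 2025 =-997.03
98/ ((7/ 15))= 210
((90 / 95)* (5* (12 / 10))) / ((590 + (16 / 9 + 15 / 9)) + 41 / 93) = 15066 / 1574093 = 0.01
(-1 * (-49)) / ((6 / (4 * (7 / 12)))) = 343 / 18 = 19.06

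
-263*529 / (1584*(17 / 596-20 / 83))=1720583609 / 4161564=413.45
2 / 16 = 1 / 8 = 0.12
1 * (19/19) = 1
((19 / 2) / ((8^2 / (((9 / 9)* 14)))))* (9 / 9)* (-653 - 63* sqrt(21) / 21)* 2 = -86849 / 32 - 399* sqrt(21) / 32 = -2771.17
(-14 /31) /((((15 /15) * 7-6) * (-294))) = 0.00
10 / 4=5 / 2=2.50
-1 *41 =-41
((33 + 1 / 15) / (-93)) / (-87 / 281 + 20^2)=-4496 / 5054085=-0.00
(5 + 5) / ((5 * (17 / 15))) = 1.76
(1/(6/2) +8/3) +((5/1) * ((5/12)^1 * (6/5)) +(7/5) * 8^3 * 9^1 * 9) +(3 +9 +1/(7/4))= 4065521/70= 58078.87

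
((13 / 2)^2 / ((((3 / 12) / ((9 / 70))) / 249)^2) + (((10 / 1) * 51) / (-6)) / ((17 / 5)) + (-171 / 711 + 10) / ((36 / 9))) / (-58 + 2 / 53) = -11952.94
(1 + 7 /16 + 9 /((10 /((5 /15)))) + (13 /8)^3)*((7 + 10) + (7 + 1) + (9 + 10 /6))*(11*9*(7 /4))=381457461 /10240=37251.71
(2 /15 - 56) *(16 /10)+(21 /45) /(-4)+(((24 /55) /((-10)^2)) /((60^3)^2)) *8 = -119621204999999 /1336500000000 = -89.50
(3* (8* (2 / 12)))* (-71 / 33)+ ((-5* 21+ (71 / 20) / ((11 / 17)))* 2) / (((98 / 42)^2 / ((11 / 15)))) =-2863207 / 80850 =-35.41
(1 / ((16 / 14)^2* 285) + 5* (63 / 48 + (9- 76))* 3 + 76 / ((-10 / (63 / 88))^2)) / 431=-2717198107 / 1189042800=-2.29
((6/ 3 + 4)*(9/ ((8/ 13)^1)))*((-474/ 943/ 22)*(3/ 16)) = -249561/ 663872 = -0.38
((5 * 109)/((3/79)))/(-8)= -43055/24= -1793.96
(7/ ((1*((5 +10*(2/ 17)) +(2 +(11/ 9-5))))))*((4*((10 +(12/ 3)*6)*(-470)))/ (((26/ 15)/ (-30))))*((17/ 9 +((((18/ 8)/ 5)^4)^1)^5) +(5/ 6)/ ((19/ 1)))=29655664056454240859878853037608859/ 8715291852800000000000000000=3402716.12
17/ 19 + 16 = 321/ 19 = 16.89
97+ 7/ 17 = 1656/ 17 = 97.41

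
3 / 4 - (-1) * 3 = 15 / 4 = 3.75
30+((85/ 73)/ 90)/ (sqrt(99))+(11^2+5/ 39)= 17*sqrt(11)/ 43362+5894/ 39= 151.13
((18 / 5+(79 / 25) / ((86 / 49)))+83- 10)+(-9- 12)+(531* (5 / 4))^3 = 20118802427277 / 68800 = 292424453.88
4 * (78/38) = 156/19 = 8.21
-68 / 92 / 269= -17 / 6187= -0.00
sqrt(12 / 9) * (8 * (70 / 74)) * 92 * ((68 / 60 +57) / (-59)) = -8985088 * sqrt(3) / 19647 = -792.11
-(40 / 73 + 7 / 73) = -47 / 73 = -0.64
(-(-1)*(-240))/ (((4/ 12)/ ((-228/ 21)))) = 54720/ 7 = 7817.14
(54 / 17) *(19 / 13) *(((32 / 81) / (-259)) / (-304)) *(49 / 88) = 7 / 539682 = 0.00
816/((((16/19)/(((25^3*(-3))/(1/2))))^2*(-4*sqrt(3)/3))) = -40453857421875*sqrt(3)/16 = -4379258526052.18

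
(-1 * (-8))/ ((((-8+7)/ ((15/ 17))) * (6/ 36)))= -720/ 17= -42.35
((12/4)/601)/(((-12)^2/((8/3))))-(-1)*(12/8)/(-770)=-15457/8329860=-0.00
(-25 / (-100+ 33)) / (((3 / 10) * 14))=125 / 1407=0.09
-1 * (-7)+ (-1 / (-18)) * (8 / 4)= 7.11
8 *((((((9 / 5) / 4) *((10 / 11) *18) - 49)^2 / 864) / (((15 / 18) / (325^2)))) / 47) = 2215632250 / 51183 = 43288.44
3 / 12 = 1 / 4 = 0.25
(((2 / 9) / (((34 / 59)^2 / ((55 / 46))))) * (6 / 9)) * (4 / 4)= 191455 / 358938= 0.53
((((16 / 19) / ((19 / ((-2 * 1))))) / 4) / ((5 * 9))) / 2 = -4 / 16245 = -0.00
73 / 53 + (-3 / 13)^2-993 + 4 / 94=-417411975 / 420979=-991.53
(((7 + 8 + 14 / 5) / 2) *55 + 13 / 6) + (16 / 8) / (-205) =302369 / 615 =491.66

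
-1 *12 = -12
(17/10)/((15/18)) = 51/25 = 2.04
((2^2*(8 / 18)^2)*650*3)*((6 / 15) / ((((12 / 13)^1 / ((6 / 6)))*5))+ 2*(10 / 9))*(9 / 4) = 216112 / 27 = 8004.15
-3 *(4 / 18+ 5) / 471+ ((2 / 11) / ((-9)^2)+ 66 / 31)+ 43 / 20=368430031 / 86729940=4.25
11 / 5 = 2.20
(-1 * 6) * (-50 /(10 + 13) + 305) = -41790 /23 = -1816.96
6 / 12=1 / 2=0.50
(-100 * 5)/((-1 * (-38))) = -13.16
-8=-8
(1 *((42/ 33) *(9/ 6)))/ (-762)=-7/ 2794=-0.00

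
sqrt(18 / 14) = 1.13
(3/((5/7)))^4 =194481/625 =311.17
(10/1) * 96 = 960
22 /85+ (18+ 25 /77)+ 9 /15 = 125556 /6545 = 19.18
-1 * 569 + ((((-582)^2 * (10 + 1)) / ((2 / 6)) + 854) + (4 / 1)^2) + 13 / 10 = 111781943 / 10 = 11178194.30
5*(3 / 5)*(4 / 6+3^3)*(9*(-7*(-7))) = 36603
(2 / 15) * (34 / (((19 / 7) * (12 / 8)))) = 952 / 855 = 1.11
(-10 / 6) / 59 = -5 / 177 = -0.03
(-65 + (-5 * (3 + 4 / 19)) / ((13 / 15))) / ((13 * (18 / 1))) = -10315 / 28899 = -0.36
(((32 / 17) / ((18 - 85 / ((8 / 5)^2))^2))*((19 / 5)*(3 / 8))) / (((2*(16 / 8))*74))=116736 / 2977462705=0.00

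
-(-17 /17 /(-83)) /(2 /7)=-7 /166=-0.04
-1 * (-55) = 55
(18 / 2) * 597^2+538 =3208219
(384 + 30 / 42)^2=7252249 / 49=148005.08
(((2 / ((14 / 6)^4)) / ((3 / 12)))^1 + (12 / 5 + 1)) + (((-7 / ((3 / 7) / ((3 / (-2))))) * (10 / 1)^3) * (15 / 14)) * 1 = 315175307 / 12005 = 26253.67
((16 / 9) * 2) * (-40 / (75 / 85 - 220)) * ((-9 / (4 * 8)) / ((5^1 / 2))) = -272 / 3725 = -0.07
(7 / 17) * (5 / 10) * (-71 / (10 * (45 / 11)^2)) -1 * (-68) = 46757863 / 688500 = 67.91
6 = 6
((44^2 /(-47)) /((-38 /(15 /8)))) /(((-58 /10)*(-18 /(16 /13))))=24200 /1009983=0.02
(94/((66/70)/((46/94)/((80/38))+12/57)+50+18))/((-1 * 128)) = -5205767/497120000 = -0.01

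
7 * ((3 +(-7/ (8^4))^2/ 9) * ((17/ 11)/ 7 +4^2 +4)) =78366384413/ 184549376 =424.64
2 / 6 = 1 / 3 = 0.33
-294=-294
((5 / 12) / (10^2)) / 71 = 1 / 17040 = 0.00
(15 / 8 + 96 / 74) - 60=-56.83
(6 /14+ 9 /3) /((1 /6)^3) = 5184 /7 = 740.57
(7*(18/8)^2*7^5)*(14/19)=66706983/152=438861.73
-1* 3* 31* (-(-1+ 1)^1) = 0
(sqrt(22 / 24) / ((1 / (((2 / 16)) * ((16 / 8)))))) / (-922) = -sqrt(33) / 22128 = -0.00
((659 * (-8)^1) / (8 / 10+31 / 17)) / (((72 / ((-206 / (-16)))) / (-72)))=5769545 / 223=25872.40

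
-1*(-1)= 1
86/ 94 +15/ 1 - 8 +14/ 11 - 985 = -504495/ 517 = -975.81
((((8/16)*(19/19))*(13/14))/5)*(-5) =-13/28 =-0.46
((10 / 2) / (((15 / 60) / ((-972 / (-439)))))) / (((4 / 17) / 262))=21646440 / 439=49308.52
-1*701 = -701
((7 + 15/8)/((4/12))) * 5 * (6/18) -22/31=10829/248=43.67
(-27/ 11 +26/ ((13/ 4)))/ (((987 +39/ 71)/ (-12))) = -4331/ 64273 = -0.07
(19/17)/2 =19/34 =0.56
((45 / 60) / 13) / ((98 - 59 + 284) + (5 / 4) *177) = 3 / 28301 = 0.00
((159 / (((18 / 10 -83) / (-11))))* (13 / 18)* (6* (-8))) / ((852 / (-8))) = 303160 / 43239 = 7.01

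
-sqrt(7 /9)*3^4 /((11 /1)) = -27*sqrt(7) /11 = -6.49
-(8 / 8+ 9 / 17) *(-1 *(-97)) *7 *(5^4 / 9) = -11033750 / 153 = -72116.01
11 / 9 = 1.22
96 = 96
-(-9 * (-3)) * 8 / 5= -216 / 5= -43.20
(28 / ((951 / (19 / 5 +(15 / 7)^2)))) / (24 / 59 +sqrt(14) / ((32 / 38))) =-496861184 / 96779011105 +4351417088 * sqrt(14) / 290337033315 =0.05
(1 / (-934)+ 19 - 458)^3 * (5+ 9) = -482542318976827781 / 407390252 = -1184471932.28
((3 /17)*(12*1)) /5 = 36 /85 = 0.42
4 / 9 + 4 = 40 / 9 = 4.44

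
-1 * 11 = -11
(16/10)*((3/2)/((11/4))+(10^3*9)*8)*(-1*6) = -38016288/55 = -691205.24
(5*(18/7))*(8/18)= 40/7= 5.71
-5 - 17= -22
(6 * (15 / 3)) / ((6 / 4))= 20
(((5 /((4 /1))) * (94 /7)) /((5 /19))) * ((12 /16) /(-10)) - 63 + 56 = -6599 /560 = -11.78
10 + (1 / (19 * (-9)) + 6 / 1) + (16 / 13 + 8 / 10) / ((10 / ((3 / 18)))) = 890756 / 55575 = 16.03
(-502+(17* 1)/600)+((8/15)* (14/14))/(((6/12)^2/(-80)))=-403583/600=-672.64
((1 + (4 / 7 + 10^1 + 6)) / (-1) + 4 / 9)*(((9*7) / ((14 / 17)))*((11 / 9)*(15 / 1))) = -1008865 / 42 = -24020.60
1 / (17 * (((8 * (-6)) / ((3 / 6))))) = -1 / 1632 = -0.00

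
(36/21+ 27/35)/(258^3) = 29/200357640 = 0.00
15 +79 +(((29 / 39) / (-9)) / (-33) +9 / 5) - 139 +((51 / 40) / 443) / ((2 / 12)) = -4431387277 / 102625380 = -43.18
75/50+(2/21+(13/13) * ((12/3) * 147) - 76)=21571/42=513.60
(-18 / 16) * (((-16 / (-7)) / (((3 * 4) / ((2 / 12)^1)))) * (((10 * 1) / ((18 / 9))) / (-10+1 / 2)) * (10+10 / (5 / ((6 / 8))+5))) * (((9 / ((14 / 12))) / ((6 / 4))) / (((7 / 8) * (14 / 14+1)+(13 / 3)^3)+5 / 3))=0.01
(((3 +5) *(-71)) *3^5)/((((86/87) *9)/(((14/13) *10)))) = -93396240/559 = -167077.35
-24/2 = -12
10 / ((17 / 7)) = 70 / 17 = 4.12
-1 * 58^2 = -3364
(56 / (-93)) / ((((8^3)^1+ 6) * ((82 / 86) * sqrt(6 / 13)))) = -86 * sqrt(78) / 423243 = -0.00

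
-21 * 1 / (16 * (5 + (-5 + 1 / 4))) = -21 / 4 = -5.25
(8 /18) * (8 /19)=0.19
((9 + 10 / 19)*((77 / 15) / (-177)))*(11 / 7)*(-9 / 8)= 21901 / 44840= 0.49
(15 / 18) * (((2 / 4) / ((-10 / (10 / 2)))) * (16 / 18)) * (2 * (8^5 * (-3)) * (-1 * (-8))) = 2621440 / 9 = 291271.11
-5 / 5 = -1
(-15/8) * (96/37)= -180/37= -4.86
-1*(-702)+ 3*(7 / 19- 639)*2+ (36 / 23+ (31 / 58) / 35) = -3128.21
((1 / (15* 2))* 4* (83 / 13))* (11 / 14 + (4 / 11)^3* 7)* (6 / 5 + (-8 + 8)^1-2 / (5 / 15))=-13886232 / 3028025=-4.59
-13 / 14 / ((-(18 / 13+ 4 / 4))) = 169 / 434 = 0.39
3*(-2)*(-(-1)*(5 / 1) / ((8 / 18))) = -67.50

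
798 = 798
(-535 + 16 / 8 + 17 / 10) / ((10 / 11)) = -58443 / 100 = -584.43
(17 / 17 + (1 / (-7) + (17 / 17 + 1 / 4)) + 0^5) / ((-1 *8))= -59 / 224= -0.26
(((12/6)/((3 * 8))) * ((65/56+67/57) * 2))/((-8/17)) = -126769/153216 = -0.83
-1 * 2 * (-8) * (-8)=-128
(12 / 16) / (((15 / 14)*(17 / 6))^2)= 588 / 7225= 0.08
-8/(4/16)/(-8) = 4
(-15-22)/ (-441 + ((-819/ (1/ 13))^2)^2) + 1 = 12850174234414403/ 12850174234414440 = 1.00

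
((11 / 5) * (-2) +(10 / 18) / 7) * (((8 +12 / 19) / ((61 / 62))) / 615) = -337528 / 5476275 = -0.06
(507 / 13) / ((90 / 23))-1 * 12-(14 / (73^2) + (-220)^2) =-7738033489 / 159870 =-48402.04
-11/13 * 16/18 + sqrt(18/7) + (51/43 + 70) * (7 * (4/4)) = 3 * sqrt(14)/7 + 2503175/5031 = 499.15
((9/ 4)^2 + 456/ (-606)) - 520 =-833355/ 1616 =-515.69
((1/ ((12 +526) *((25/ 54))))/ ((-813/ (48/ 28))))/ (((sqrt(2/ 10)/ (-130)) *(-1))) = -2808 *sqrt(5)/ 2551465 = -0.00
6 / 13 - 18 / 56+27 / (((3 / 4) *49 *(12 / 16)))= 2853 / 2548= 1.12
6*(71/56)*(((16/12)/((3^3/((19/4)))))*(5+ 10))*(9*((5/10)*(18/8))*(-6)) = -182115/112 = -1626.03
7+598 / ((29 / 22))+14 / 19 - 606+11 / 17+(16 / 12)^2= -11986466 / 84303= -142.18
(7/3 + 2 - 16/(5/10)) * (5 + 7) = -332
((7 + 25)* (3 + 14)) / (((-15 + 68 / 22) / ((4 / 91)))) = -23936 / 11921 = -2.01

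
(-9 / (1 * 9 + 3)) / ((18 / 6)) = -1 / 4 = -0.25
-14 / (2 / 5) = -35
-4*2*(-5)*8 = 320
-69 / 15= -4.60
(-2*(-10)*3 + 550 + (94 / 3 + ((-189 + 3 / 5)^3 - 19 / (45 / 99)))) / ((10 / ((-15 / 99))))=2507465839 / 24750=101311.75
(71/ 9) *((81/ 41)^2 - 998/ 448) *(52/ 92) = 582269935/ 77944608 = 7.47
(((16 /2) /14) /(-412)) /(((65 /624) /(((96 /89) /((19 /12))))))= -55296 /6096055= -0.01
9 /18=1 /2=0.50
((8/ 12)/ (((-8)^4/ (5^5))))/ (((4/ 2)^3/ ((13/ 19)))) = 40625/ 933888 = 0.04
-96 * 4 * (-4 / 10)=768 / 5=153.60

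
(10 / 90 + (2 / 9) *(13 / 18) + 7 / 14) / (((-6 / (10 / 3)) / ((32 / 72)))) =-1250 / 6561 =-0.19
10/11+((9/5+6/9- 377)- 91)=-76663/165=-464.62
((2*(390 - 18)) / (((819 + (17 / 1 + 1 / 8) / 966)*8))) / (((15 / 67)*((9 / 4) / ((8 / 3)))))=171211264 / 284821605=0.60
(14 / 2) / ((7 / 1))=1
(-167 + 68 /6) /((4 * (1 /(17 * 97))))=-770083 /12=-64173.58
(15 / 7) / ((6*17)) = 0.02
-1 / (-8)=0.12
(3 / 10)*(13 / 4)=39 / 40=0.98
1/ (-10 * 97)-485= -485.00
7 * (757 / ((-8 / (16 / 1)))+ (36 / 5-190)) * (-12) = 142531.20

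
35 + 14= 49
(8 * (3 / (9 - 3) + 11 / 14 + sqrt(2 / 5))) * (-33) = -2376 / 7 - 264 * sqrt(10) / 5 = -506.40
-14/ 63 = -2/ 9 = -0.22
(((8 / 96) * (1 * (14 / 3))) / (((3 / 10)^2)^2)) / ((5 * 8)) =875 / 729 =1.20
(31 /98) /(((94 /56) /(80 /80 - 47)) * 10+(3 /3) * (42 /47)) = 67022 /112021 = 0.60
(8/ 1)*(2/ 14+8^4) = 229384/ 7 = 32769.14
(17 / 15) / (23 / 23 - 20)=-17 / 285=-0.06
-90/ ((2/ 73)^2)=-239805/ 2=-119902.50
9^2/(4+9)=81/13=6.23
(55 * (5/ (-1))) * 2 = -550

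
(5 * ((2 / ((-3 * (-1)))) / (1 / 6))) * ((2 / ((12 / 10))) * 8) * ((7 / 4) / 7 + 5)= 1400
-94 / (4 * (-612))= 47 / 1224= 0.04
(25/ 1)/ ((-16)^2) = 25/ 256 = 0.10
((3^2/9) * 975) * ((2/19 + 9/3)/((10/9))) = 103545/38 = 2724.87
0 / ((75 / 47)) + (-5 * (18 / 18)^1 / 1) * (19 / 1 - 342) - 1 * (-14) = 1629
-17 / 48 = -0.35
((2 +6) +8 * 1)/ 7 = 16/ 7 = 2.29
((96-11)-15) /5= 14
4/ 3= 1.33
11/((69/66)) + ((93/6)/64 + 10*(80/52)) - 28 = -70859/38272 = -1.85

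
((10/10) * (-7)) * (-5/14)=5/2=2.50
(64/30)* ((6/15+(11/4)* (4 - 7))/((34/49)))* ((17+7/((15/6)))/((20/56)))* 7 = -99516648/10625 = -9366.27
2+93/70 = 233/70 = 3.33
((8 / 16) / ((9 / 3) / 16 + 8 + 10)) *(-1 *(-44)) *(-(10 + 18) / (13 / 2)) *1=-19712 / 3783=-5.21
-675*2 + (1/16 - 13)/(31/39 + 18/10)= -1354.99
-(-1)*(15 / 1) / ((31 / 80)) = 1200 / 31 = 38.71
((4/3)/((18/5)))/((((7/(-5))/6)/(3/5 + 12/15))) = -20/9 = -2.22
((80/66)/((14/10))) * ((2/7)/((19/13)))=5200/30723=0.17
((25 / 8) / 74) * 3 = 75 / 592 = 0.13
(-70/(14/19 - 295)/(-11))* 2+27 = 1657867/61501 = 26.96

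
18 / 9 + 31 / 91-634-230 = -78411 / 91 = -861.66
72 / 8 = 9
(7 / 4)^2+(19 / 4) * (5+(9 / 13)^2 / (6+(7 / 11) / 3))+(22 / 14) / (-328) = 105442381 / 3880240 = 27.17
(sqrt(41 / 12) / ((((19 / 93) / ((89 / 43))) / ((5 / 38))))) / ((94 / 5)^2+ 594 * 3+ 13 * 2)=344875 * sqrt(123) / 3355203312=0.00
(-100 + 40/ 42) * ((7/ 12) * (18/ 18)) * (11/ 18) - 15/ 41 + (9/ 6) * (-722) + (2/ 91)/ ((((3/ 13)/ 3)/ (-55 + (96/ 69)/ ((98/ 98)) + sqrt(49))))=-605254222/ 534681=-1131.99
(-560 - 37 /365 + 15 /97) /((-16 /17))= 168511769 /283240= 594.94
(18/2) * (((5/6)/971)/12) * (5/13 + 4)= 285/100984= 0.00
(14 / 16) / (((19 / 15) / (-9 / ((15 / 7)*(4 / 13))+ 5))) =-3633 / 608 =-5.98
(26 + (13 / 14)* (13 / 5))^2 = 3956121 / 4900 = 807.37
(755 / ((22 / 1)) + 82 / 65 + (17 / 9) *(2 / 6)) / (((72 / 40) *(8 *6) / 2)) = 1398043 / 1667952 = 0.84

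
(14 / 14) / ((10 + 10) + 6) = 1 / 26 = 0.04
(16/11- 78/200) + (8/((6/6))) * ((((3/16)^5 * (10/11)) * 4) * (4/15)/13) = 1.06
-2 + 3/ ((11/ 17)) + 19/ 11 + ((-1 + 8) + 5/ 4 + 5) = 775/ 44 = 17.61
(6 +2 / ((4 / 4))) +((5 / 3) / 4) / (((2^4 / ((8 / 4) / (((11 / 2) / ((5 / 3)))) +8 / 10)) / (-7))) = 6133 / 792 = 7.74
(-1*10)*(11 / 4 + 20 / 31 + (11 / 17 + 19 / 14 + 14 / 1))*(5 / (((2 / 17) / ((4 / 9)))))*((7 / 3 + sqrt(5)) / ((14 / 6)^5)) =-64407825 / 521017- 193223475*sqrt(5) / 3647119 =-242.09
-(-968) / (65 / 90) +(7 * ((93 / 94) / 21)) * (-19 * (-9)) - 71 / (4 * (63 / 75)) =70599773 / 51324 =1375.57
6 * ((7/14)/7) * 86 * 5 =184.29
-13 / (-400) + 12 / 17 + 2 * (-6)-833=-5740979 / 6800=-844.26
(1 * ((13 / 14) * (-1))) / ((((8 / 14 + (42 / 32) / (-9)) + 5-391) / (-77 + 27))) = -15600 / 129553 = -0.12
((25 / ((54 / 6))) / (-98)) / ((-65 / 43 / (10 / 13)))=1075 / 74529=0.01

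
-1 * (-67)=67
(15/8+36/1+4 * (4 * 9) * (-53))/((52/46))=-1397319/208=-6717.88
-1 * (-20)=20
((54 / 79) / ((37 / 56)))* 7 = 21168 / 2923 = 7.24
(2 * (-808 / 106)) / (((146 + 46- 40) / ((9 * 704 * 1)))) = -639936 / 1007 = -635.49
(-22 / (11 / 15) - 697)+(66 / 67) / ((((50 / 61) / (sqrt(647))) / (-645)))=-259677* sqrt(647) / 335 - 727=-20444.00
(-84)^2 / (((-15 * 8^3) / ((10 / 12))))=-49 / 64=-0.77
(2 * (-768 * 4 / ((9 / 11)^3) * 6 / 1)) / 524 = -1362944 / 10611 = -128.45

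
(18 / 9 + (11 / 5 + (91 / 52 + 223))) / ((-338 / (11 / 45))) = -50369 / 304200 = -0.17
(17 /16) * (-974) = -8279 /8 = -1034.88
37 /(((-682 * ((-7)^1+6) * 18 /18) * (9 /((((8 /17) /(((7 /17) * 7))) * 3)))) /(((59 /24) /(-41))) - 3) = -2183 /12331419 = -0.00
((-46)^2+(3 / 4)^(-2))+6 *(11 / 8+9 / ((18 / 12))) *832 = 38933.78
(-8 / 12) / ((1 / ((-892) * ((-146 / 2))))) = -43410.67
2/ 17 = 0.12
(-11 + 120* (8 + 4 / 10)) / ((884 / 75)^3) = 420609375 / 690807104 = 0.61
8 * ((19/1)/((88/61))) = 1159/11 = 105.36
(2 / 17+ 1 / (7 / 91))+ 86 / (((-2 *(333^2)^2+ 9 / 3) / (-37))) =5484181216591 / 418076590863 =13.12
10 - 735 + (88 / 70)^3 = -30999191 / 42875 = -723.01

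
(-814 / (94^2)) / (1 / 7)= -2849 / 4418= -0.64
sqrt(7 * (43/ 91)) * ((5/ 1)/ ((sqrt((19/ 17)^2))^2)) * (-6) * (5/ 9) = -14450 * sqrt(559)/ 14079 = -24.27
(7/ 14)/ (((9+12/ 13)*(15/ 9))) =13/ 430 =0.03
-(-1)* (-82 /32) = -41 /16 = -2.56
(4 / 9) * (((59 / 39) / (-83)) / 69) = -236 / 2010177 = -0.00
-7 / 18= -0.39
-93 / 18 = -5.17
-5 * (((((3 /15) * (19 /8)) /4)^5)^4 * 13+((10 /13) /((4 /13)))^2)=-755578637259143234680029654948097456513622813 /24178516392292583494123520000000000000000000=-31.25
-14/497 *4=-8/71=-0.11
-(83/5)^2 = -6889/25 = -275.56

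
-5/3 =-1.67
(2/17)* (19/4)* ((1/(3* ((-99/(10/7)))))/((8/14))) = -95/20196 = -0.00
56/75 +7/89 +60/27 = 61027/20025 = 3.05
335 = 335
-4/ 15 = -0.27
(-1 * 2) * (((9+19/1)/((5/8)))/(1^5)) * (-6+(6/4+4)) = 224/5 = 44.80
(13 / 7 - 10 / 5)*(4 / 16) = -1 / 28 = -0.04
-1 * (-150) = 150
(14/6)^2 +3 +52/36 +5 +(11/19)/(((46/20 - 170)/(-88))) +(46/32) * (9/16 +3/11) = 4412733673/269178624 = 16.39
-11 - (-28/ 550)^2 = -832071/ 75625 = -11.00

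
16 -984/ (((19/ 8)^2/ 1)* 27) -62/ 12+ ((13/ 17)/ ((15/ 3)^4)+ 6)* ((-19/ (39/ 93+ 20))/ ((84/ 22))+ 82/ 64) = 823470704267/ 77694420000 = 10.60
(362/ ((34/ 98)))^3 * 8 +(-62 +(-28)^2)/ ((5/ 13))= 223241037764298/ 24565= 9087768685.70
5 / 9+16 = 149 / 9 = 16.56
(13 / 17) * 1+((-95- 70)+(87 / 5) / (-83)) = -1160159 / 7055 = -164.44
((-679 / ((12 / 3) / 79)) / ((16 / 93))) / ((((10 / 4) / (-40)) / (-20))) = -24943065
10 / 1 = 10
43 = 43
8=8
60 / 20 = 3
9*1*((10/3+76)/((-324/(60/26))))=-5.09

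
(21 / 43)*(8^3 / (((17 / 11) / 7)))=827904 / 731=1132.56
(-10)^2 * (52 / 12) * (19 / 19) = 433.33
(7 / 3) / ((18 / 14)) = 49 / 27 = 1.81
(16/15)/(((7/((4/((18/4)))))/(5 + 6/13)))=9088/12285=0.74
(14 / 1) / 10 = 7 / 5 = 1.40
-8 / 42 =-4 / 21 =-0.19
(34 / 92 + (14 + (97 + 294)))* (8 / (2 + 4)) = 37294 / 69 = 540.49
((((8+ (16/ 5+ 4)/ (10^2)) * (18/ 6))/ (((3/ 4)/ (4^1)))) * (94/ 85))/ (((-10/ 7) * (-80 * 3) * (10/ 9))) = 995883/ 2656250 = 0.37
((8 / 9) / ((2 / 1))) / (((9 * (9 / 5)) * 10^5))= 1 / 3645000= 0.00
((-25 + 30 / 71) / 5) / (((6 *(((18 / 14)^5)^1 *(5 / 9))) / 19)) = -111447217 / 13974930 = -7.97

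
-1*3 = -3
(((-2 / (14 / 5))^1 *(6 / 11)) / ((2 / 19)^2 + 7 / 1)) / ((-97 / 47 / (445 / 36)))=37751575 / 113424234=0.33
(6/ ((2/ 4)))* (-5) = -60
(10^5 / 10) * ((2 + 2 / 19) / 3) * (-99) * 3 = -2084210.53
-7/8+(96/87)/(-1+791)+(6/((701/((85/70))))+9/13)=-999061447/5845807240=-0.17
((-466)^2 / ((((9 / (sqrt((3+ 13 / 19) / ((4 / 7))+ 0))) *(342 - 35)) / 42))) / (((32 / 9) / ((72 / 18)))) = 7980483 *sqrt(190) / 11666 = 9429.40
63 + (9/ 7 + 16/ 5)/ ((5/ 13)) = 13066/ 175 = 74.66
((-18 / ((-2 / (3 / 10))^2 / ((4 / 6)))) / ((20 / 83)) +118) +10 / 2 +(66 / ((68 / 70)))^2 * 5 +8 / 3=40236713053 / 1734000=23204.56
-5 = -5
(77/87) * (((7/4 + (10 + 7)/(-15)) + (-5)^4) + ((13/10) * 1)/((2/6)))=2908367/5220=557.16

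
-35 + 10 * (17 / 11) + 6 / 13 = -2729 / 143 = -19.08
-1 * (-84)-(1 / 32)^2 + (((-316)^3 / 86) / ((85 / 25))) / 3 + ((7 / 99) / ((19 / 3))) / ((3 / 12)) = -5614490907851 / 156445696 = -35887.79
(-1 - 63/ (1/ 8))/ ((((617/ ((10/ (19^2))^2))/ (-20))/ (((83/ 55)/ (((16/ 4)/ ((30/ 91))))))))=125745000/ 80488465057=0.00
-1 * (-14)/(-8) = -1.75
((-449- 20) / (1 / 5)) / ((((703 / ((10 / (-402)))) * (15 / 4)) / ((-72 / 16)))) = -0.10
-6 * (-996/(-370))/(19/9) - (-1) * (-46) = -188582/3515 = -53.65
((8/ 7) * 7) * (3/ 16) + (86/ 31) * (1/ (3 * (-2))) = 193/ 186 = 1.04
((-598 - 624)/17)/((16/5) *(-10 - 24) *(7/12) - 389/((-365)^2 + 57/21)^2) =1.13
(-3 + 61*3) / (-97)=-180 / 97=-1.86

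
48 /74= 24 /37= 0.65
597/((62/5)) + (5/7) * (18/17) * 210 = 218145/1054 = 206.97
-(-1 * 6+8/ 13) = 70/ 13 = 5.38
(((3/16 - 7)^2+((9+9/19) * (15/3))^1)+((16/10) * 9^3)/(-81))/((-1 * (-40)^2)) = -1930487/38912000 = -0.05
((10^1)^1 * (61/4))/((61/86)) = 215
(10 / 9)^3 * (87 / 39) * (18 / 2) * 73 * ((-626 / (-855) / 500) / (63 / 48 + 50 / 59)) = 2502056896 / 1835742285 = 1.36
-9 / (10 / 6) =-5.40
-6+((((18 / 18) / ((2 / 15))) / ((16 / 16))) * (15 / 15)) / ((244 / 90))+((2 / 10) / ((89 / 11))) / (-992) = -87074711 / 26927840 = -3.23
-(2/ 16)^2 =-1/ 64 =-0.02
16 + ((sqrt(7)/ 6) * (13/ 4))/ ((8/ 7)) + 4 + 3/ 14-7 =91 * sqrt(7)/ 192 + 185/ 14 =14.47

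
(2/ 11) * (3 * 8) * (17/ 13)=816/ 143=5.71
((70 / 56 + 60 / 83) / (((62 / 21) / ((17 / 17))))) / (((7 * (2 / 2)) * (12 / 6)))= 0.05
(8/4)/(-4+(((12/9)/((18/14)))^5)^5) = -608266787713357709119683992618861307/461579058452103199248553292877923830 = -1.32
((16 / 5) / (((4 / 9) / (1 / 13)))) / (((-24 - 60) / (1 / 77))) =-3 / 35035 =-0.00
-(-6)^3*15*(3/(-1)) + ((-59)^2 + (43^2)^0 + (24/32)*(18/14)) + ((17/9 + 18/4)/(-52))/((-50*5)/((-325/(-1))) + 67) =-386646433/61992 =-6237.04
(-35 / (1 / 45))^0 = 1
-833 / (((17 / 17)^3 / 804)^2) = -538464528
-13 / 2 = -6.50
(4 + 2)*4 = 24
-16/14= -8/7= -1.14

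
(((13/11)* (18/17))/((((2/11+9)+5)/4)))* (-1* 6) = -2.12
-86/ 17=-5.06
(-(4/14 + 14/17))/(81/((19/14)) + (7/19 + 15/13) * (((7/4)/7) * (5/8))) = -130416/7045157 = -0.02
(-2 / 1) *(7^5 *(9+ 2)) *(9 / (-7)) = 475398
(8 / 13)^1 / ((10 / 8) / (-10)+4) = 64 / 403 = 0.16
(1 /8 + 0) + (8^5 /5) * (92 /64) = 9420.92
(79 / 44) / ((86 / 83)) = 6557 / 3784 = 1.73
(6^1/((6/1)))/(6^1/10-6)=-5/27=-0.19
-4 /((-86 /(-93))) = -4.33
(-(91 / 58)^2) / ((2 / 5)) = -41405 / 6728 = -6.15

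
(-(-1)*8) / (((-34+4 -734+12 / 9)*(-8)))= 3 / 2288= 0.00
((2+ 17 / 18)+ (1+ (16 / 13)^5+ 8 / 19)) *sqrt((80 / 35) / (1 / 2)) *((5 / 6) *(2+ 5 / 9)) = 104989645715 *sqrt(14) / 11999818467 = 32.74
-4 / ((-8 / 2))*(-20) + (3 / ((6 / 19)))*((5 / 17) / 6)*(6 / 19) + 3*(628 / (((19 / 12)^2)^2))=1240298541 / 4430914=279.92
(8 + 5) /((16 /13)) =169 /16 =10.56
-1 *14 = -14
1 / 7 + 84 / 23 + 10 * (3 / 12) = 6.30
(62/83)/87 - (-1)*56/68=102148/122757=0.83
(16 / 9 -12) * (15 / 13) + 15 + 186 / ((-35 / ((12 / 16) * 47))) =-502657 / 2730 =-184.12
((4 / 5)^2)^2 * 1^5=256 / 625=0.41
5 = 5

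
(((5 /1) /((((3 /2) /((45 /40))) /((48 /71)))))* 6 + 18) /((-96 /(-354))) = 69561 /568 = 122.47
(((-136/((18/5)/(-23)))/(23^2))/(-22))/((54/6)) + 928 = 927.99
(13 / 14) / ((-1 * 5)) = -13 / 70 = -0.19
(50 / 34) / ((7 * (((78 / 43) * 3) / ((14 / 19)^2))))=15050 / 718029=0.02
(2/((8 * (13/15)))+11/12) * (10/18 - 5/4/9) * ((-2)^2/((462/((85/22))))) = 19975/1189188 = 0.02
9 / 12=0.75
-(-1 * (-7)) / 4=-1.75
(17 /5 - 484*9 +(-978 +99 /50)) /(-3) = 266431 /150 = 1776.21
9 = 9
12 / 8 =3 / 2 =1.50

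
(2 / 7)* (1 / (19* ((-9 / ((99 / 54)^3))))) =-1331 / 129276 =-0.01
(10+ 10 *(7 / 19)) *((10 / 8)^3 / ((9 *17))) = 8125 / 46512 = 0.17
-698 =-698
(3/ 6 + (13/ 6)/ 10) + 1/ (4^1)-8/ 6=-11/ 30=-0.37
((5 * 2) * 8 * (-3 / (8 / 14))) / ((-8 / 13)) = 1365 / 2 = 682.50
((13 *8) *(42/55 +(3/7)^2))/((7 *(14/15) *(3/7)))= 132756/3773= 35.19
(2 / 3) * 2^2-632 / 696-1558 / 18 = -22132 / 261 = -84.80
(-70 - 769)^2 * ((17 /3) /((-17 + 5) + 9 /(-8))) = -95733256 /315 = -303915.10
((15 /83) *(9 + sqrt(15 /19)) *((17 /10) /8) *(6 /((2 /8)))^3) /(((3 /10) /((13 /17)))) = 112320 *sqrt(285) /1577 + 1010880 /83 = 13381.67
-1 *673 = -673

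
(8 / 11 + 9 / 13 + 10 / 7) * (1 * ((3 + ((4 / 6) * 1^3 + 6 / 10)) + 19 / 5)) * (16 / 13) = 501776 / 17745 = 28.28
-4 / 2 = -2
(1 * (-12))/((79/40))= -480/79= -6.08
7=7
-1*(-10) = 10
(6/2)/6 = 1/2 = 0.50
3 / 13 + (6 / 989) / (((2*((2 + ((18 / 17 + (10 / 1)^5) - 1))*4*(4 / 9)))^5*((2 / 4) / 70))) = 0.23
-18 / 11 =-1.64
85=85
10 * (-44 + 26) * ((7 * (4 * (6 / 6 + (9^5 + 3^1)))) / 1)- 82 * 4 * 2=-297627776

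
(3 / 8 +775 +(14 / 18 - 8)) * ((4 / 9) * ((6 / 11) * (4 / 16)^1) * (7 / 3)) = 387149 / 3564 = 108.63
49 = 49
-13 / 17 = -0.76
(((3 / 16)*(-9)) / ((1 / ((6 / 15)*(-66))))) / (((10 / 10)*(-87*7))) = -297 / 4060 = -0.07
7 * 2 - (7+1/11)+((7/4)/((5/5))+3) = 11.66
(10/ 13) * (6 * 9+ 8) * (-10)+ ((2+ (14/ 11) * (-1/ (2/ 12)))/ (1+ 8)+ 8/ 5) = -3062734/ 6435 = -475.95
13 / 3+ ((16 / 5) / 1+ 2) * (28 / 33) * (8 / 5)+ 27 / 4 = 19957 / 1100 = 18.14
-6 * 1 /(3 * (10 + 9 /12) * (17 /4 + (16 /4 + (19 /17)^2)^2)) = -2672672 /456875559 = -0.01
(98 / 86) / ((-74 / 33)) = -1617 / 3182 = -0.51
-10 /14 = -5 /7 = -0.71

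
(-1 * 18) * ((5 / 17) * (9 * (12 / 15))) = -648 / 17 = -38.12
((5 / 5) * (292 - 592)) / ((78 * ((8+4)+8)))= -5 / 26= -0.19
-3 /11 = -0.27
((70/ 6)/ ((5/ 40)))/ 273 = 40/ 117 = 0.34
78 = 78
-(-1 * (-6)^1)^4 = -1296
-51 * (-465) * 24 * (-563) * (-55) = 17624039400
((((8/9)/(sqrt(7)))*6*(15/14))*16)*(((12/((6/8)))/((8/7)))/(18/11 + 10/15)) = 10560*sqrt(7)/133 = 210.07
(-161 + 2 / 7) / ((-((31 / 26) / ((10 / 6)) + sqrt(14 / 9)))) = 81.89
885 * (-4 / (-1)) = 3540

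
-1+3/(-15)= -6/5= -1.20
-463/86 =-5.38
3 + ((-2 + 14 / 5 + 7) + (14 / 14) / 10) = 109 / 10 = 10.90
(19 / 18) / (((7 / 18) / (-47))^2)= 755478 / 49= 15417.92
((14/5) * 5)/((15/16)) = 224/15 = 14.93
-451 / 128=-3.52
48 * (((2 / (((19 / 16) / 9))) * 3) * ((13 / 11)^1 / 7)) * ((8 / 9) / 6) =79872 / 1463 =54.59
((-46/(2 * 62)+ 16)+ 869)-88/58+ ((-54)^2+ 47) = 6915309/1798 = 3846.11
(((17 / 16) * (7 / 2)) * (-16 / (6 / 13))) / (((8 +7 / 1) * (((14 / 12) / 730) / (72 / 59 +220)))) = -1189649.24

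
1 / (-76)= -1 / 76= -0.01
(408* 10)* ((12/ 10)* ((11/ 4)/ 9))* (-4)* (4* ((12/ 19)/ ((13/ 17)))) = -19769.00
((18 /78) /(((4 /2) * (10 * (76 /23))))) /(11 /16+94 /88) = 253 /127205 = 0.00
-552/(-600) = 23/25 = 0.92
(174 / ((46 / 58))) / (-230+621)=5046 / 8993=0.56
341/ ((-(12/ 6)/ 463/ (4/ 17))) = -315766/ 17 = -18574.47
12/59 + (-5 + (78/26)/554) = -156605/32686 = -4.79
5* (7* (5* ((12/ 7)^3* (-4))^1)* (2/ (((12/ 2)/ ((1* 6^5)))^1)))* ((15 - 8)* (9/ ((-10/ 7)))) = 403107840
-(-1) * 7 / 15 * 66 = 154 / 5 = 30.80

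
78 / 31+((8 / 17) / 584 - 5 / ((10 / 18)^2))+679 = 127977039 / 192355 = 665.32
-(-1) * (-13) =-13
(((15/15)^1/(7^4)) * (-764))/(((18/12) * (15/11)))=-16808/108045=-0.16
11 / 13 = 0.85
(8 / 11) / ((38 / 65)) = 260 / 209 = 1.24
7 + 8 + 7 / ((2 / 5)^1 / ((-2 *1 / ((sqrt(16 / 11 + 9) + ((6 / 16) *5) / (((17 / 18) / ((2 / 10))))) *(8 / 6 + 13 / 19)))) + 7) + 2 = 42434448 *sqrt(1265) / 7449863291 + 134559936919 / 7449863291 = 18.26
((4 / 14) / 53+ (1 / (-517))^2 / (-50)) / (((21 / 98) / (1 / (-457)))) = -26728529 / 485550515175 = -0.00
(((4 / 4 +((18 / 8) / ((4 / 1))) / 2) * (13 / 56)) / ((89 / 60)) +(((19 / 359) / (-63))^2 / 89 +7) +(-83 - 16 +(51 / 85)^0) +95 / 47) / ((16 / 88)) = -133732476820469615 / 273884736779136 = -488.28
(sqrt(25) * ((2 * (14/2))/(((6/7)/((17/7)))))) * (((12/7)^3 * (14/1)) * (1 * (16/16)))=97920/7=13988.57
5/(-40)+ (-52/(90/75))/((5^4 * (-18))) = -3271/27000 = -0.12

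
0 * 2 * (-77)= 0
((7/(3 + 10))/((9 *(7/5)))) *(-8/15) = -8/351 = -0.02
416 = 416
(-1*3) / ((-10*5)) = 3 / 50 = 0.06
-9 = -9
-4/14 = -2/7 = -0.29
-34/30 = -1.13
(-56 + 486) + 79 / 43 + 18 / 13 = 242171 / 559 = 433.22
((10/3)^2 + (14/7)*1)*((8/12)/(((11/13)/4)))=12272/297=41.32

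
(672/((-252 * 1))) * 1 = -8/3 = -2.67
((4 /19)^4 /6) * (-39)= -1664 /130321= -0.01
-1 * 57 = -57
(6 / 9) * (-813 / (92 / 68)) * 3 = -27642 / 23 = -1201.83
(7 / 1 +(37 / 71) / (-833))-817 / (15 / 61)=-2941300231 / 887145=-3315.47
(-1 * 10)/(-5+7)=-5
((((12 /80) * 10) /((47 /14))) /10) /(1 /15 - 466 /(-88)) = 1386 /166333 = 0.01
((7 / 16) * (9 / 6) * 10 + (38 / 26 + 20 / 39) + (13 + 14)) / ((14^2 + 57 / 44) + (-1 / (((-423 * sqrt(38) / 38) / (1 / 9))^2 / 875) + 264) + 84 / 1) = 1178421920775 / 18082223133364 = 0.07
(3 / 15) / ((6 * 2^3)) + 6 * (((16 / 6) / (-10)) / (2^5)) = -11 / 240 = -0.05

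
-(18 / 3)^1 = -6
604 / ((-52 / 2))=-302 / 13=-23.23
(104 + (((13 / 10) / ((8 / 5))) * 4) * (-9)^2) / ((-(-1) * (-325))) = -113 / 100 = -1.13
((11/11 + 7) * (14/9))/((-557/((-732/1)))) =27328/1671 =16.35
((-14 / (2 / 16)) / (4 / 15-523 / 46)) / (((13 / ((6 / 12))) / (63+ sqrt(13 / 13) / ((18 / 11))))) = 7373800 / 298779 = 24.68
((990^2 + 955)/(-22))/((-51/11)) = 981055/102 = 9618.19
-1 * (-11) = 11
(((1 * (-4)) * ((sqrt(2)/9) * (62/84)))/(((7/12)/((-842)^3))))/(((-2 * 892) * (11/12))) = -74021513312 * sqrt(2)/360591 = -290307.38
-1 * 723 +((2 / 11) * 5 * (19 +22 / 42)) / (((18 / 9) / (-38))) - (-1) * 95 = -222968 / 231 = -965.23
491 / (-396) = -491 / 396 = -1.24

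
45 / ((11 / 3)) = 135 / 11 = 12.27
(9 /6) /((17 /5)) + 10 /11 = 505 /374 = 1.35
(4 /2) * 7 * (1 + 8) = 126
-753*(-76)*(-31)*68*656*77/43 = -6093597151488/43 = -141711561662.51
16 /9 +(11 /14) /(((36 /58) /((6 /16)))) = 4541 /2016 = 2.25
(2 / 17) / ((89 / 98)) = 196 / 1513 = 0.13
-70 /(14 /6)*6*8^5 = -5898240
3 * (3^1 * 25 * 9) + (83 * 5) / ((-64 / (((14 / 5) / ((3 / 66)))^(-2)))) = 12294364025 / 6071296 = 2025.00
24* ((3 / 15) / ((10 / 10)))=24 / 5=4.80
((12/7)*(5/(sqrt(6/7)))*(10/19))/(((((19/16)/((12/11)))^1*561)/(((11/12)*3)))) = 1600*sqrt(42)/472549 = 0.02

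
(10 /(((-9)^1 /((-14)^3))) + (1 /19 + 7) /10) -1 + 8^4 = 6108628 /855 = 7144.59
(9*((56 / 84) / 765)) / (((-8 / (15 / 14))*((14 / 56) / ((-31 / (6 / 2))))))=31 / 714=0.04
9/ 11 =0.82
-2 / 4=-1 / 2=-0.50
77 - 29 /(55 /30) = 673 /11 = 61.18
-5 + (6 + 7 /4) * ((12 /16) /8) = -547 /128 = -4.27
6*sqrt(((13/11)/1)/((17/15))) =6*sqrt(36465)/187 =6.13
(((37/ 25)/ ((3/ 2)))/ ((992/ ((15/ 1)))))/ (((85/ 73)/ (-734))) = -991267/ 105400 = -9.40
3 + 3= 6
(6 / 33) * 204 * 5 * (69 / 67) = 140760 / 737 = 190.99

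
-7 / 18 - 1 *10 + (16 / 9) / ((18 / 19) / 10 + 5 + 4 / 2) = -61499 / 6066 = -10.14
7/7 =1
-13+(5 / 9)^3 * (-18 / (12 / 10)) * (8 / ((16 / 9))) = -1327 / 54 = -24.57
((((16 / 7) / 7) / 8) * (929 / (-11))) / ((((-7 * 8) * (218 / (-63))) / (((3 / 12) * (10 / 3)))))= -13935 / 940016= -0.01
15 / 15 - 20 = -19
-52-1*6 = -58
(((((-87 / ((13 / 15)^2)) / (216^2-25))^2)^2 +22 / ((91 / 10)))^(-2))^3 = 387313510350633314794138213776085518069196770746487457809463767193223853851993138070011577971768554614138115956666700329218045323146341684651137025562373113489807502635409 / 77330421514768220521325892393140718123672984956627083230323027324181795821600551474800320041116720276452512706311876946941630783048635734248535794703159403510708951030765625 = 0.01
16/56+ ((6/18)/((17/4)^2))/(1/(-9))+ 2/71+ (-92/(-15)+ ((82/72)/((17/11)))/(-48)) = 7775757361/1240989120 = 6.27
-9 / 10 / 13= -9 / 130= -0.07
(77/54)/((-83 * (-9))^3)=77/22508967042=0.00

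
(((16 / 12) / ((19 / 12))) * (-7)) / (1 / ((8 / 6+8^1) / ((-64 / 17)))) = 14.61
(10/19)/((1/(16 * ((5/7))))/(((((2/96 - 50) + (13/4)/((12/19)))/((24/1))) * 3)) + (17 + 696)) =6725/9110158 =0.00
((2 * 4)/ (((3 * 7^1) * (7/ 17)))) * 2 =272/ 147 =1.85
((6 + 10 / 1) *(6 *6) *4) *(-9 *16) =-331776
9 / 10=0.90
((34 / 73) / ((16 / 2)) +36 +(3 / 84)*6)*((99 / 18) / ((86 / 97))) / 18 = 79108447 / 6328224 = 12.50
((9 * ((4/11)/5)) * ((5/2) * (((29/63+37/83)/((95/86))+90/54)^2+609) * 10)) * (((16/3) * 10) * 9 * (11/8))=2428902458394784/365578563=6643995.86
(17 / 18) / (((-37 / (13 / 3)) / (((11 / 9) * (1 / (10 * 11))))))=-221 / 179820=-0.00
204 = 204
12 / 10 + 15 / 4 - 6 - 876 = -17541 / 20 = -877.05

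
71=71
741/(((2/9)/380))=1267110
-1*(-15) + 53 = 68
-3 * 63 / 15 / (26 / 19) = -1197 / 130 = -9.21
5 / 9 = 0.56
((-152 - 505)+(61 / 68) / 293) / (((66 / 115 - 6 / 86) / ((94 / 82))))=-3042313976905 / 2036491812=-1493.90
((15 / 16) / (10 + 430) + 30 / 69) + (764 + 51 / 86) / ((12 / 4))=1066530181 / 4177536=255.30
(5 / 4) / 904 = 5 / 3616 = 0.00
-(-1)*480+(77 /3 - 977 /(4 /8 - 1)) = 7379 /3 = 2459.67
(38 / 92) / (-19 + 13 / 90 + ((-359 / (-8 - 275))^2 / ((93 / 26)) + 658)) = 2122758945 / 3287074282151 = 0.00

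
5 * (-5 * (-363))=9075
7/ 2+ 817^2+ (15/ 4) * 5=667511.25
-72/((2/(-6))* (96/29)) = 261/4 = 65.25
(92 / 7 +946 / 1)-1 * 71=6217 / 7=888.14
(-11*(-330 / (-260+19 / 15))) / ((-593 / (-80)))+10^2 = 225787300 / 2301433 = 98.11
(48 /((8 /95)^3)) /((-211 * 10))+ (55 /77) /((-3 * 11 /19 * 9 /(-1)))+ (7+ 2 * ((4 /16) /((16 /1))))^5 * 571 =9812894.35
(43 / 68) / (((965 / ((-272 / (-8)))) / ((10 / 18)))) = 43 / 3474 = 0.01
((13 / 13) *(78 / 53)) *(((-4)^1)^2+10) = 2028 / 53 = 38.26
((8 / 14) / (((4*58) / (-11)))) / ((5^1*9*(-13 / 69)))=253 / 79170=0.00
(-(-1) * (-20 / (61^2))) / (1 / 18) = -0.10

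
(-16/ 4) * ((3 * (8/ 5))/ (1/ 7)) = -672/ 5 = -134.40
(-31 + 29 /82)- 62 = -92.65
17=17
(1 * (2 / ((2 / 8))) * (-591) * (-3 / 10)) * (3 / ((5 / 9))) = 191484 / 25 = 7659.36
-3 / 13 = -0.23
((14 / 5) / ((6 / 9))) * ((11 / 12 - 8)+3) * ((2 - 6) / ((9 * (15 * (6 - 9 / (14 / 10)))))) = -1.19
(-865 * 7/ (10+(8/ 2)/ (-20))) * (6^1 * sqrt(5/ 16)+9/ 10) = -12975 * sqrt(5)/ 14 - 7785/ 14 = -2628.43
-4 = -4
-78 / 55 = -1.42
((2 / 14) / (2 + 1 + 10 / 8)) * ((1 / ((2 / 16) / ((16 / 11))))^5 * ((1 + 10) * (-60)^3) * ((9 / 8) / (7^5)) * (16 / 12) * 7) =-44530220924928000 / 4183211879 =-10644983.38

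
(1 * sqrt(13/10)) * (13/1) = 13 * sqrt(130)/10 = 14.82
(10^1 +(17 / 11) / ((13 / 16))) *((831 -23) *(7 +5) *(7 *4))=462072576 / 143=3231276.76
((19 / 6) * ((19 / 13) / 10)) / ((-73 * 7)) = -361 / 398580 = -0.00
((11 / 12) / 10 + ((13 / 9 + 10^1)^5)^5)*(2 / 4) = 8375111718616859052594375366239798394602925257968633 / 57431839015348207101619920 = 145826981378372305671685800.00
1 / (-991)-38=-37659 / 991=-38.00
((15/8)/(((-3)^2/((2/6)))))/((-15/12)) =-1/18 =-0.06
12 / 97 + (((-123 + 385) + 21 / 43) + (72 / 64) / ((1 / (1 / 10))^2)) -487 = -748700061 / 3336800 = -224.38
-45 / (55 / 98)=-882 / 11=-80.18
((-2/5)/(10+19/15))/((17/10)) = -60/2873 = -0.02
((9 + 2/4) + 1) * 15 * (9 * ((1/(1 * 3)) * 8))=3780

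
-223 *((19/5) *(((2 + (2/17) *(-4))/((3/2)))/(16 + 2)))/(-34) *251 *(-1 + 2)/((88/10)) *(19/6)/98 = 262681289/201879216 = 1.30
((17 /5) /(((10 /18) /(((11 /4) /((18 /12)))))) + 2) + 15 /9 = 2233 /150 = 14.89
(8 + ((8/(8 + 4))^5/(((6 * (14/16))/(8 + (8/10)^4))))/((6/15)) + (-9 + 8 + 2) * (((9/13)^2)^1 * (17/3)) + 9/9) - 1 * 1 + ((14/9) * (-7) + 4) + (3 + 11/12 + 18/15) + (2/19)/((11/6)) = 95413881859/10013503500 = 9.53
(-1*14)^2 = 196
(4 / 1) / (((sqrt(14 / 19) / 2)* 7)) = 4* sqrt(266) / 49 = 1.33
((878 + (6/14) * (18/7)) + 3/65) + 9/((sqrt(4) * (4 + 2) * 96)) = 879.16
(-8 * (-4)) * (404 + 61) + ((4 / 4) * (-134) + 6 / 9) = 44240 / 3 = 14746.67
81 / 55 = 1.47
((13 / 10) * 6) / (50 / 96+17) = 0.45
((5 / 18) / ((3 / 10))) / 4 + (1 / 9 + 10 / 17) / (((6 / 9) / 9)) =17759 / 1836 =9.67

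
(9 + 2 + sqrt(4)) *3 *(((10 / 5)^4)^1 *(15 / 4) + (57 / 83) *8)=212004 / 83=2554.27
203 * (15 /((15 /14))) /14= 203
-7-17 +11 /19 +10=-255 /19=-13.42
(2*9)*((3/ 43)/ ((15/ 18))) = 324/ 215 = 1.51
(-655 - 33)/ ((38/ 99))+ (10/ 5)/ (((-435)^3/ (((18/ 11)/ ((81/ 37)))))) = -277521479831812/ 154830517875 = -1792.42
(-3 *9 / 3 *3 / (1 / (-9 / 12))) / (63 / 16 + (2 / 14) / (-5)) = 11340 / 2189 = 5.18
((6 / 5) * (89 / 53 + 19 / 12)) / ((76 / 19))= 415 / 424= 0.98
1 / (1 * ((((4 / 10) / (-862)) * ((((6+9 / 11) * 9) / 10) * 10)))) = -4741 / 135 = -35.12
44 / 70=22 / 35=0.63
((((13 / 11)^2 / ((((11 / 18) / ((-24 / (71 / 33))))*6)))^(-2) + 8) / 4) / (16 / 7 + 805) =75138989863 / 30120779729664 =0.00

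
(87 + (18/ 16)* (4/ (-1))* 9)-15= 63/ 2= 31.50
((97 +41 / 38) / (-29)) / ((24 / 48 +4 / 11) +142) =-40997 / 1731793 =-0.02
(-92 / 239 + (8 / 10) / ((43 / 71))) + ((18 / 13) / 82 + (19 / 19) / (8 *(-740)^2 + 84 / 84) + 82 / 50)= 1555497482649271 / 599911379261025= 2.59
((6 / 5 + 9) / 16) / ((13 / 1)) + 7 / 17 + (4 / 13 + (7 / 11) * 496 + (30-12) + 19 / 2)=66882617 / 194480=343.90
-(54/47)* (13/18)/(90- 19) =-39/3337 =-0.01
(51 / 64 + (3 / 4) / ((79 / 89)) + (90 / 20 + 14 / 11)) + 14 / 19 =8613597 / 1056704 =8.15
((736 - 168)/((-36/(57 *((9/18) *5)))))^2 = 45495025/9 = 5055002.78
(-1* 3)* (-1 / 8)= 3 / 8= 0.38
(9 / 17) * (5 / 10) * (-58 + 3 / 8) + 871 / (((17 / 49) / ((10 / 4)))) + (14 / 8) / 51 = 300533 / 48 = 6261.10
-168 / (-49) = 24 / 7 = 3.43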